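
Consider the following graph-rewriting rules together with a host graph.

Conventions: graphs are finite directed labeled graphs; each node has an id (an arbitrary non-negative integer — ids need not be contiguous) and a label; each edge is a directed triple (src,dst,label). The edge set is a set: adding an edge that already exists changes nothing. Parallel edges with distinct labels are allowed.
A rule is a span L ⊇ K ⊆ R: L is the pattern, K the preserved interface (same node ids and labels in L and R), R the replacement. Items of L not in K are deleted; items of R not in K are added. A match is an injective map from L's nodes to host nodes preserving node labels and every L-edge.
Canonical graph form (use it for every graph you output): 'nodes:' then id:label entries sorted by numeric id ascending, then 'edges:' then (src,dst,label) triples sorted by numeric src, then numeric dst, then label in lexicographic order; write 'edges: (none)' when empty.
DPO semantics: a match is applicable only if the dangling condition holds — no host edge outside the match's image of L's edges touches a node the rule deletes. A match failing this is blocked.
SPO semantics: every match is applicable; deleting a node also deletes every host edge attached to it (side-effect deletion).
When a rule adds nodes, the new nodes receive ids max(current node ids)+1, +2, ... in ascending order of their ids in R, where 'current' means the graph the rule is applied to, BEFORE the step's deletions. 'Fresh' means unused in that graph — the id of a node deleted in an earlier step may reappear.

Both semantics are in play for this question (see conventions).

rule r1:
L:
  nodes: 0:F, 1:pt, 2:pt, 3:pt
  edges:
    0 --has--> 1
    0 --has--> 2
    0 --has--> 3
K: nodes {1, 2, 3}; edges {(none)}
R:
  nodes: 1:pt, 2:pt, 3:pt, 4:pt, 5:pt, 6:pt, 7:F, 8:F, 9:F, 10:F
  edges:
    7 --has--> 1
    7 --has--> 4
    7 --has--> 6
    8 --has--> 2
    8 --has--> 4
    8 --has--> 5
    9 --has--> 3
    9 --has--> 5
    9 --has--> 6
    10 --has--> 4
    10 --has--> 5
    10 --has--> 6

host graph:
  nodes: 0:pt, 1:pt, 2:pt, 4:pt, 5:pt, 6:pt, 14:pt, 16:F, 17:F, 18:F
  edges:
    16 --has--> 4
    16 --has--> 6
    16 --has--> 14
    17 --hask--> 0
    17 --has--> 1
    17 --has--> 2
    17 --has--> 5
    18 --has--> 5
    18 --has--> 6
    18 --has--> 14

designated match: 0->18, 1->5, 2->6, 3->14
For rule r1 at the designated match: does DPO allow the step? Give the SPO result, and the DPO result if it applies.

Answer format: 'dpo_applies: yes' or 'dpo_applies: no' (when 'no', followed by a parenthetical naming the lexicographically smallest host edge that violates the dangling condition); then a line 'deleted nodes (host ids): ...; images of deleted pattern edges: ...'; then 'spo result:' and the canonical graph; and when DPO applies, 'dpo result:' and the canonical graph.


dpo_applies: yes
deleted nodes (host ids): 18; images of deleted pattern edges: (18,5,has); (18,6,has); (18,14,has)
spo result:
nodes: 0:pt, 1:pt, 2:pt, 4:pt, 5:pt, 6:pt, 14:pt, 16:F, 17:F, 19:pt, 20:pt, 21:pt, 22:F, 23:F, 24:F, 25:F
edges: (16,4,has); (16,6,has); (16,14,has); (17,0,hask); (17,1,has); (17,2,has); (17,5,has); (22,5,has); (22,19,has); (22,21,has); (23,6,has); (23,19,has); (23,20,has); (24,14,has); (24,20,has); (24,21,has); (25,19,has); (25,20,has); (25,21,has)
dpo result:
nodes: 0:pt, 1:pt, 2:pt, 4:pt, 5:pt, 6:pt, 14:pt, 16:F, 17:F, 19:pt, 20:pt, 21:pt, 22:F, 23:F, 24:F, 25:F
edges: (16,4,has); (16,6,has); (16,14,has); (17,0,hask); (17,1,has); (17,2,has); (17,5,has); (22,5,has); (22,19,has); (22,21,has); (23,6,has); (23,19,has); (23,20,has); (24,14,has); (24,20,has); (24,21,has); (25,19,has); (25,20,has); (25,21,has)


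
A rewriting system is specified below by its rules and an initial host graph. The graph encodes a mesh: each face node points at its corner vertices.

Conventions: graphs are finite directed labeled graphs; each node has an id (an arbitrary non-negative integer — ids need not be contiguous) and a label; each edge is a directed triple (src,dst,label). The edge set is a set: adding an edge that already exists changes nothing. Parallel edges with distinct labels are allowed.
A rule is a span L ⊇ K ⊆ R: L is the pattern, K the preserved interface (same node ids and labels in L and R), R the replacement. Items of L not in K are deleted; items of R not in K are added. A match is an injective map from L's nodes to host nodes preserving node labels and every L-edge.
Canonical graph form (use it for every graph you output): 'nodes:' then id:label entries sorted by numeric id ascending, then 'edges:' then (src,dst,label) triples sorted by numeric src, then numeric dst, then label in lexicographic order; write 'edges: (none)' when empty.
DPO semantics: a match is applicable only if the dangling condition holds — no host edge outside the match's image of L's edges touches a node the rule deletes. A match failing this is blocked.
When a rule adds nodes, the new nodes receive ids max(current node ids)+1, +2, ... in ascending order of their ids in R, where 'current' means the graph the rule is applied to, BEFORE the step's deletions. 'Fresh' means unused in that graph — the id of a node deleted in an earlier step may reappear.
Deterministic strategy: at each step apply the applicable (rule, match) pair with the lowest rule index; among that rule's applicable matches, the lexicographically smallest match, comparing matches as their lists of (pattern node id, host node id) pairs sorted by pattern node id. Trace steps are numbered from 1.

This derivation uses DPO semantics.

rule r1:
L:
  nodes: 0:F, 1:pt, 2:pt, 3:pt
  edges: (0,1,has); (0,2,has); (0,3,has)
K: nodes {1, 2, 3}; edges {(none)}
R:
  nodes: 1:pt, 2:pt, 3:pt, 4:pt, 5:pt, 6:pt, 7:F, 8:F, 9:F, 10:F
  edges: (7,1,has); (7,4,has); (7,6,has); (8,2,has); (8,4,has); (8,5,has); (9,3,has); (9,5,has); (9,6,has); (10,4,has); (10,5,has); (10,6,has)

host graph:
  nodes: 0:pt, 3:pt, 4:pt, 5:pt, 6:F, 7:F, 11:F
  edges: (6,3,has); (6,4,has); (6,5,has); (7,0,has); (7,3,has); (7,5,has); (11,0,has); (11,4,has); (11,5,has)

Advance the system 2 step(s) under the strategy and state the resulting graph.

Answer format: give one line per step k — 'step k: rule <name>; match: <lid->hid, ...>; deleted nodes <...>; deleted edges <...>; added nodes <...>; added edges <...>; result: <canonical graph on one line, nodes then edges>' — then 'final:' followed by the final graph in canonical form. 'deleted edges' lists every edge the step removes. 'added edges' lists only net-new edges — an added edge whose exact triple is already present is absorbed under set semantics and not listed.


step 1: rule r1; match: 0->6, 1->3, 2->4, 3->5; deleted nodes 6; deleted edges (6,3,has); (6,4,has); (6,5,has); added nodes 12, 13, 14, 15, 16, 17, 18; added edges (15,3,has); (15,12,has); (15,14,has); (16,4,has); (16,12,has); (16,13,has); (17,5,has); (17,13,has); (17,14,has); (18,12,has); (18,13,has); (18,14,has); result: nodes: 0:pt, 3:pt, 4:pt, 5:pt, 7:F, 11:F, 12:pt, 13:pt, 14:pt, 15:F, 16:F, 17:F, 18:F edges: (7,0,has); (7,3,has); (7,5,has); (11,0,has); (11,4,has); (11,5,has); (15,3,has); (15,12,has); (15,14,has); (16,4,has); (16,12,has); (16,13,has); (17,5,has); (17,13,has); (17,14,has); (18,12,has); (18,13,has); (18,14,has)
step 2: rule r1; match: 0->7, 1->0, 2->3, 3->5; deleted nodes 7; deleted edges (7,0,has); (7,3,has); (7,5,has); added nodes 19, 20, 21, 22, 23, 24, 25; added edges (22,0,has); (22,19,has); (22,21,has); (23,3,has); (23,19,has); (23,20,has); (24,5,has); (24,20,has); (24,21,has); (25,19,has); (25,20,has); (25,21,has); result: nodes: 0:pt, 3:pt, 4:pt, 5:pt, 11:F, 12:pt, 13:pt, 14:pt, 15:F, 16:F, 17:F, 18:F, 19:pt, 20:pt, 21:pt, 22:F, 23:F, 24:F, 25:F edges: (11,0,has); (11,4,has); (11,5,has); (15,3,has); (15,12,has); (15,14,has); (16,4,has); (16,12,has); (16,13,has); (17,5,has); (17,13,has); (17,14,has); (18,12,has); (18,13,has); (18,14,has); (22,0,has); (22,19,has); (22,21,has); (23,3,has); (23,19,has); (23,20,has); (24,5,has); (24,20,has); (24,21,has); (25,19,has); (25,20,has); (25,21,has)
final:
nodes: 0:pt, 3:pt, 4:pt, 5:pt, 11:F, 12:pt, 13:pt, 14:pt, 15:F, 16:F, 17:F, 18:F, 19:pt, 20:pt, 21:pt, 22:F, 23:F, 24:F, 25:F
edges: (11,0,has); (11,4,has); (11,5,has); (15,3,has); (15,12,has); (15,14,has); (16,4,has); (16,12,has); (16,13,has); (17,5,has); (17,13,has); (17,14,has); (18,12,has); (18,13,has); (18,14,has); (22,0,has); (22,19,has); (22,21,has); (23,3,has); (23,19,has); (23,20,has); (24,5,has); (24,20,has); (24,21,has); (25,19,has); (25,20,has); (25,21,has)


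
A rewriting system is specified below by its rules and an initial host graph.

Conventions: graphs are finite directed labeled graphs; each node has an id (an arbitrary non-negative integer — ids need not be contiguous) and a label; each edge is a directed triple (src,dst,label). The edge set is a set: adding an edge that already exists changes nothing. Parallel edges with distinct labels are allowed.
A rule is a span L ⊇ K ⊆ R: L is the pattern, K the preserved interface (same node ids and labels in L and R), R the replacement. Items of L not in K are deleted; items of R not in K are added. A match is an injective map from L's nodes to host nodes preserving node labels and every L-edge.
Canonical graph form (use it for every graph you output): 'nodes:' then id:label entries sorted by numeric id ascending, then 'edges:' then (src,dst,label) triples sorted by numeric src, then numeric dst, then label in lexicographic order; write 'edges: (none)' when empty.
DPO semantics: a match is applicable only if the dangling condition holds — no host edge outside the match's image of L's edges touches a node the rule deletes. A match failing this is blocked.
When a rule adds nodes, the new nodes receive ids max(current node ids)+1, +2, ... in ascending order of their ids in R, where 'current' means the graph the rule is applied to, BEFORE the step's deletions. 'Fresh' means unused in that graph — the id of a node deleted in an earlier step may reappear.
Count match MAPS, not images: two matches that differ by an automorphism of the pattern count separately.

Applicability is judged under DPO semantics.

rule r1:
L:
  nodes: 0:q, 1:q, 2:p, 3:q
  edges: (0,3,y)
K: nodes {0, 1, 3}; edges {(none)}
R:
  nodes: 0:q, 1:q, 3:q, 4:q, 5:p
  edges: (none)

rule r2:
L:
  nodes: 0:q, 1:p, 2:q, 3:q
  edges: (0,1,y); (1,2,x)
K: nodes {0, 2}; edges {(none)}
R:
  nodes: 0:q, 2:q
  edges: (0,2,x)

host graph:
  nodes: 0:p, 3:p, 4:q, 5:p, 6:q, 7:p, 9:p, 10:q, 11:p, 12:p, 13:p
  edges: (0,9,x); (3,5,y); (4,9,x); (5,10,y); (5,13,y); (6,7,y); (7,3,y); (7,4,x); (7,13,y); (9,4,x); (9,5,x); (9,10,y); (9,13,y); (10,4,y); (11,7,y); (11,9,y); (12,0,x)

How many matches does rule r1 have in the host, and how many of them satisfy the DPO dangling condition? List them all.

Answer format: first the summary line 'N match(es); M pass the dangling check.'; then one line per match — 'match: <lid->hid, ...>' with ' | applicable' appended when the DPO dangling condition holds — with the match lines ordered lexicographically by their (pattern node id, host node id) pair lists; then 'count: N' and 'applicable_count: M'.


8 match(es); 0 pass the dangling check.
match: 0->10, 1->6, 2->0, 3->4
match: 0->10, 1->6, 2->3, 3->4
match: 0->10, 1->6, 2->5, 3->4
match: 0->10, 1->6, 2->7, 3->4
match: 0->10, 1->6, 2->9, 3->4
match: 0->10, 1->6, 2->11, 3->4
match: 0->10, 1->6, 2->12, 3->4
match: 0->10, 1->6, 2->13, 3->4
count: 8
applicable_count: 0


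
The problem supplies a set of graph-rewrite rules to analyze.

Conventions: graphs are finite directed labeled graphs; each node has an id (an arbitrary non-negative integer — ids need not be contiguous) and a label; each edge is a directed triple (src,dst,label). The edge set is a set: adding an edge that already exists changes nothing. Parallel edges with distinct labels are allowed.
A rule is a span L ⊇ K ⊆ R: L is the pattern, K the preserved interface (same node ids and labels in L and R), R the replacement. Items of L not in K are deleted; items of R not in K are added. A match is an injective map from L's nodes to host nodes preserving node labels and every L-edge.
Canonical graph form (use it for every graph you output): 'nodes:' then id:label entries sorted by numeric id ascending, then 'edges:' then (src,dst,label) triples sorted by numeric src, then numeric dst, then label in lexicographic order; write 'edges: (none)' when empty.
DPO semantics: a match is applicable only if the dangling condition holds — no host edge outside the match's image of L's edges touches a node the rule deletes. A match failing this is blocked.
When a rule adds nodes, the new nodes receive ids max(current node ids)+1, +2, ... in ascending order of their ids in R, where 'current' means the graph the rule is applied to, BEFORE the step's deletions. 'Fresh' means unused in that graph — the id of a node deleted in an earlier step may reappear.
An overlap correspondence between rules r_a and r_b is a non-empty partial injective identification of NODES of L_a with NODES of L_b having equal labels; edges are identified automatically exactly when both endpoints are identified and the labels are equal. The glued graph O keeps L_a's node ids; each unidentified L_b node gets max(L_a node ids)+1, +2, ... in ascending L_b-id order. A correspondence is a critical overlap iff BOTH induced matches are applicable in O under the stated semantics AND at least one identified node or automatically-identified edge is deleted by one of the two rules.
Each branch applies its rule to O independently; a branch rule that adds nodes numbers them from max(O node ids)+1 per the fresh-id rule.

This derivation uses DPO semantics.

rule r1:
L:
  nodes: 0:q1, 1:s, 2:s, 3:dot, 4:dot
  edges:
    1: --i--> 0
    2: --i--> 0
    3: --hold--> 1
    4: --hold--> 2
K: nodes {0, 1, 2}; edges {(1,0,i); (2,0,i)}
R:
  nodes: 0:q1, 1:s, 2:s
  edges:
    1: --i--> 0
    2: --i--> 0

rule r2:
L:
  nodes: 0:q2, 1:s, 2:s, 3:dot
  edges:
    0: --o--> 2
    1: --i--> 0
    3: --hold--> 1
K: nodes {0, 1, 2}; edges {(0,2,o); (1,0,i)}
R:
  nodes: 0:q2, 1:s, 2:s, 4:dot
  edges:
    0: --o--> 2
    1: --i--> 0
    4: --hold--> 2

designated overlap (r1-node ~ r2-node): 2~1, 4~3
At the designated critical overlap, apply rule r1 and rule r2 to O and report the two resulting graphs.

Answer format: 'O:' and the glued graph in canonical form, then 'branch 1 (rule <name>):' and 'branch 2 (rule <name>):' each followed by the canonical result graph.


O:
nodes: 0:q1, 1:s, 2:s, 3:dot, 4:dot, 5:q2, 6:s
edges: (1,0,i); (2,0,i); (2,5,i); (3,1,hold); (4,2,hold); (5,6,o)
branch 1 (rule r1):
nodes: 0:q1, 1:s, 2:s, 5:q2, 6:s
edges: (1,0,i); (2,0,i); (2,5,i); (5,6,o)
branch 2 (rule r2):
nodes: 0:q1, 1:s, 2:s, 3:dot, 5:q2, 6:s, 7:dot
edges: (1,0,i); (2,0,i); (2,5,i); (3,1,hold); (5,6,o); (7,6,hold)


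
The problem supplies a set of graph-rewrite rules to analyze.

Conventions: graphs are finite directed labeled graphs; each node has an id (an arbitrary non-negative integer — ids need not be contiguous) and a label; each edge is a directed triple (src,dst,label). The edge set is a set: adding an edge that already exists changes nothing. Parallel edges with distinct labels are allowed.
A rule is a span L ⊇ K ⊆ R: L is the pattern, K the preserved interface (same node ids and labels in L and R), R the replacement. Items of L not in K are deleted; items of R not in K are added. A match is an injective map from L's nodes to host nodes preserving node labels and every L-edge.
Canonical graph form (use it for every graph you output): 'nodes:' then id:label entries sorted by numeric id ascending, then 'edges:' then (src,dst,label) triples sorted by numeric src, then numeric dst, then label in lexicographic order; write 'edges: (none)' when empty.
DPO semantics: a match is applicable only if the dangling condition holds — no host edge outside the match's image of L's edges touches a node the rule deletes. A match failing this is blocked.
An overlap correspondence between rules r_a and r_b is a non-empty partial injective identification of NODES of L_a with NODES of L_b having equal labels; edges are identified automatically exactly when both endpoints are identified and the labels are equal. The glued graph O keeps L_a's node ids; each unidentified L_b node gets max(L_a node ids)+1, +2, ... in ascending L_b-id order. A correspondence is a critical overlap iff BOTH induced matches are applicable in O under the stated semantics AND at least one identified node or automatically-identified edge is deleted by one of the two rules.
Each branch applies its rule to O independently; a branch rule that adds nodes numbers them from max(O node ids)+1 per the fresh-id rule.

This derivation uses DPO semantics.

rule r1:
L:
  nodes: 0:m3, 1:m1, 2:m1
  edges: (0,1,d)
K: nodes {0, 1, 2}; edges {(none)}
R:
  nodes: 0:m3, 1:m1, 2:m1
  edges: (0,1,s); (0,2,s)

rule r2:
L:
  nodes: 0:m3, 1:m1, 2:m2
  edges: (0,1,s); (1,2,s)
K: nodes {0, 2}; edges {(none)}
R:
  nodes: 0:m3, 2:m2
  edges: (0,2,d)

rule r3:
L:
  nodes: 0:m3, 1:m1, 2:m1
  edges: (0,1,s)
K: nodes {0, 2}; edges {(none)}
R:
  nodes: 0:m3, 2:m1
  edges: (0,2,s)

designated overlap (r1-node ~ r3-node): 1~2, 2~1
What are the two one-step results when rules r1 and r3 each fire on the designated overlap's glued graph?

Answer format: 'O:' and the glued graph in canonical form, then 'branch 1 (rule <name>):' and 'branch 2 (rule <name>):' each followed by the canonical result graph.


O:
nodes: 0:m3, 1:m1, 2:m1, 3:m3
edges: (0,1,d); (3,2,s)
branch 1 (rule r1):
nodes: 0:m3, 1:m1, 2:m1, 3:m3
edges: (0,1,s); (0,2,s); (3,2,s)
branch 2 (rule r3):
nodes: 0:m3, 1:m1, 3:m3
edges: (0,1,d); (3,1,s)


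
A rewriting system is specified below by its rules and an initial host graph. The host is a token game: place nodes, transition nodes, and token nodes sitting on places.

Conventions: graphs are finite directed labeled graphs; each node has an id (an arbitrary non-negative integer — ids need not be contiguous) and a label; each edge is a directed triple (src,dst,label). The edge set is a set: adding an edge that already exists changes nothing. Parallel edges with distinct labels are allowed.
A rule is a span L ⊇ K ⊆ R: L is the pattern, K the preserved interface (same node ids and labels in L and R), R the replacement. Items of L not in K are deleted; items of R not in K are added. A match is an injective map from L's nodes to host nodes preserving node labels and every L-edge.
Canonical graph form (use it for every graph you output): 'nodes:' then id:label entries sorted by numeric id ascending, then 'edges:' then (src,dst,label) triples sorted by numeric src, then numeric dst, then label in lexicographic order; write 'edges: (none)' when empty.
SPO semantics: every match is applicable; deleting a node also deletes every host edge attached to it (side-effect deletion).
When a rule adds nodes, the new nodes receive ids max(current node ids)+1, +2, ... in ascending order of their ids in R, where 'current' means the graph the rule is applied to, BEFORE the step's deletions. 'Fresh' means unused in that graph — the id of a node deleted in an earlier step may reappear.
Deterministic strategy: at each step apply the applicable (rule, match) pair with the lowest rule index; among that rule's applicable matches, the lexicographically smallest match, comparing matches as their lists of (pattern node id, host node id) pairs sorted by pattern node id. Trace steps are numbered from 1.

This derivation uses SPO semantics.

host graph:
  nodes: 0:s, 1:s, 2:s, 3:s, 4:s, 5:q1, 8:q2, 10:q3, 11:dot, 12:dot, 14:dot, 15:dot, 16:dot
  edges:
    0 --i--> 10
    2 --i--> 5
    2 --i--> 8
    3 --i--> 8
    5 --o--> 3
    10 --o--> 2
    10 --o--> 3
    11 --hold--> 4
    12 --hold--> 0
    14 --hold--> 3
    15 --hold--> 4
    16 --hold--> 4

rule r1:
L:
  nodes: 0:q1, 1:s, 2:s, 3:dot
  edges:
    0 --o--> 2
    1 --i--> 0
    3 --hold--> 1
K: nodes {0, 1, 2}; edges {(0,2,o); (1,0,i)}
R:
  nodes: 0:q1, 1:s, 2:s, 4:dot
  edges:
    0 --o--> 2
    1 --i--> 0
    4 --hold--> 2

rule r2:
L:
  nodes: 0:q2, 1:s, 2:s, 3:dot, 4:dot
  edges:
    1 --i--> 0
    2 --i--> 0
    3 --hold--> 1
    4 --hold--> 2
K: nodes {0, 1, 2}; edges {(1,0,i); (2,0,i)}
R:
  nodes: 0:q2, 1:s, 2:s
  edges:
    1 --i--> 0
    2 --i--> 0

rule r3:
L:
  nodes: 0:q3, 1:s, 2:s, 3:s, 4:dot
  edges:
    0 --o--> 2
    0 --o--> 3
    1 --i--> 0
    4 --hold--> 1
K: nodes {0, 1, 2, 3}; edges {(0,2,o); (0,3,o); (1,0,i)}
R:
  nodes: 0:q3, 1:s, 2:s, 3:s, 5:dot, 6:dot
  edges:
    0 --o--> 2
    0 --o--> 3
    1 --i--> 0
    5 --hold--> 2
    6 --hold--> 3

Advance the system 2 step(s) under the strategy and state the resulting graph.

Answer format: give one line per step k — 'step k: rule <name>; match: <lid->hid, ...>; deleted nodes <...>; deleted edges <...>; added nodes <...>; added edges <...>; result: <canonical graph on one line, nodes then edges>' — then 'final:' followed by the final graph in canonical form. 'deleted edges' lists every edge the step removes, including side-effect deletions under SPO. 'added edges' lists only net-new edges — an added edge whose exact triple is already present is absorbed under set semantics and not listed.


step 1: rule r3; match: 0->10, 1->0, 2->2, 3->3, 4->12; deleted nodes 12; deleted edges (12,0,hold); added nodes 17, 18; added edges (17,2,hold); (18,3,hold); result: nodes: 0:s, 1:s, 2:s, 3:s, 4:s, 5:q1, 8:q2, 10:q3, 11:dot, 14:dot, 15:dot, 16:dot, 17:dot, 18:dot edges: (0,10,i); (2,5,i); (2,8,i); (3,8,i); (5,3,o); (10,2,o); (10,3,o); (11,4,hold); (14,3,hold); (15,4,hold); (16,4,hold); (17,2,hold); (18,3,hold)
step 2: rule r1; match: 0->5, 1->2, 2->3, 3->17; deleted nodes 17; deleted edges (17,2,hold); added nodes 19; added edges (19,3,hold); result: nodes: 0:s, 1:s, 2:s, 3:s, 4:s, 5:q1, 8:q2, 10:q3, 11:dot, 14:dot, 15:dot, 16:dot, 18:dot, 19:dot edges: (0,10,i); (2,5,i); (2,8,i); (3,8,i); (5,3,o); (10,2,o); (10,3,o); (11,4,hold); (14,3,hold); (15,4,hold); (16,4,hold); (18,3,hold); (19,3,hold)
final:
nodes: 0:s, 1:s, 2:s, 3:s, 4:s, 5:q1, 8:q2, 10:q3, 11:dot, 14:dot, 15:dot, 16:dot, 18:dot, 19:dot
edges: (0,10,i); (2,5,i); (2,8,i); (3,8,i); (5,3,o); (10,2,o); (10,3,o); (11,4,hold); (14,3,hold); (15,4,hold); (16,4,hold); (18,3,hold); (19,3,hold)


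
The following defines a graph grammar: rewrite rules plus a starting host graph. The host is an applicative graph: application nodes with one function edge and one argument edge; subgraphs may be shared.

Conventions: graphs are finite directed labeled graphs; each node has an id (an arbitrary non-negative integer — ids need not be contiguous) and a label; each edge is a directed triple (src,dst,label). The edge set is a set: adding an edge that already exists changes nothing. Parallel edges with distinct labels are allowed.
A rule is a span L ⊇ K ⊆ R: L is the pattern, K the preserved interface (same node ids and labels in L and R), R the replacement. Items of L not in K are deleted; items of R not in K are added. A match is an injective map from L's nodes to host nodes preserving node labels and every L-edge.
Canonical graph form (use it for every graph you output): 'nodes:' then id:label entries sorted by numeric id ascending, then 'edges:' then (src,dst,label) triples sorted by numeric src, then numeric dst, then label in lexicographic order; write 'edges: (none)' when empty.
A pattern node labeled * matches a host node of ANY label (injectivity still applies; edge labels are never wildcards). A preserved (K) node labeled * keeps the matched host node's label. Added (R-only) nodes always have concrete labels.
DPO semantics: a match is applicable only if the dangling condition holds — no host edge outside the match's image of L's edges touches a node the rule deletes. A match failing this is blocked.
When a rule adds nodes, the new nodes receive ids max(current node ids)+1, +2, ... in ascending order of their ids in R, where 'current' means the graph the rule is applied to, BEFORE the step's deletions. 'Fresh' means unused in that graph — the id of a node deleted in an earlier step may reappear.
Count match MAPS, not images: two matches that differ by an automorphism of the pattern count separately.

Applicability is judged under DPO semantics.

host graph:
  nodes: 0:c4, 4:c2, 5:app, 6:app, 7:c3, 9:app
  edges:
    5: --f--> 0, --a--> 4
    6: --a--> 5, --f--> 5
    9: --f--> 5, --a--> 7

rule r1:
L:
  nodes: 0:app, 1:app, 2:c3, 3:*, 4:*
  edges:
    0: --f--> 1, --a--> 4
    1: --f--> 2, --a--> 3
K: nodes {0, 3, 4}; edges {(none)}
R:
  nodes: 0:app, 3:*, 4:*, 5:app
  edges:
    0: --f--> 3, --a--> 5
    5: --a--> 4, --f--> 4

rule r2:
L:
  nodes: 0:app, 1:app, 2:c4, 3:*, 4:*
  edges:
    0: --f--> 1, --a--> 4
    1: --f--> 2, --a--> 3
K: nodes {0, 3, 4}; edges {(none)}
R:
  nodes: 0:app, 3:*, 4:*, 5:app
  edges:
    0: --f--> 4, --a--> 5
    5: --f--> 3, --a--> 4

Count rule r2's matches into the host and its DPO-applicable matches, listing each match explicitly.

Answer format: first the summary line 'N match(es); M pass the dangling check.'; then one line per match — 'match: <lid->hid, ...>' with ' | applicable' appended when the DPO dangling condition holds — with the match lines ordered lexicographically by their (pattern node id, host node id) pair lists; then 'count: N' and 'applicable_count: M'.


1 match(es); 0 pass the dangling check.
match: 0->9, 1->5, 2->0, 3->4, 4->7
count: 1
applicable_count: 0


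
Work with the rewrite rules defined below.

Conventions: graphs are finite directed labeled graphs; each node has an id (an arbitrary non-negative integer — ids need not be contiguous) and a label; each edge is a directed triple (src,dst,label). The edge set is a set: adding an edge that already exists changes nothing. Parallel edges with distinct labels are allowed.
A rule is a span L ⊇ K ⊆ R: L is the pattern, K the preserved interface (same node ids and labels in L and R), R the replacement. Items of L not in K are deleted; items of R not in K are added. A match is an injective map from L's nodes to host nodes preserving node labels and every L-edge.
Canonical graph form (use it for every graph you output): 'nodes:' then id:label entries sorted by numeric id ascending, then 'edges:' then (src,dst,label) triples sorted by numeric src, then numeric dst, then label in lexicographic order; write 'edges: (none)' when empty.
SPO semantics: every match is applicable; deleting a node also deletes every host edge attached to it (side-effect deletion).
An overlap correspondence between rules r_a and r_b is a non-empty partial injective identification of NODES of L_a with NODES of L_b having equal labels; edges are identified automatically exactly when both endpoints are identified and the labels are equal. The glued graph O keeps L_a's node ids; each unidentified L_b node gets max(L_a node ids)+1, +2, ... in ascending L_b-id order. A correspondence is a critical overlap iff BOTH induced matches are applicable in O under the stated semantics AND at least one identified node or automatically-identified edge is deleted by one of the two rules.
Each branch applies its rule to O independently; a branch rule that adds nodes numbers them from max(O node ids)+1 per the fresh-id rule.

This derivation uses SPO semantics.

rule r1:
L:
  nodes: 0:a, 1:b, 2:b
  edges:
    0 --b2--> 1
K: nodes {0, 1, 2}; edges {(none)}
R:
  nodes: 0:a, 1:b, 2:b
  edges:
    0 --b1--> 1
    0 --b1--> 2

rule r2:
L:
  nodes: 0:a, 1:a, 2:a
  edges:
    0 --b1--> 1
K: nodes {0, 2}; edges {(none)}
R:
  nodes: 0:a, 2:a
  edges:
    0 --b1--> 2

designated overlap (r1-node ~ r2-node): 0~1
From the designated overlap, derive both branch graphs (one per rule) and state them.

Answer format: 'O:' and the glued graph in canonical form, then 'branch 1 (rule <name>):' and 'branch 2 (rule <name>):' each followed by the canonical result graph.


O:
nodes: 0:a, 1:b, 2:b, 3:a, 4:a
edges: (0,1,b2); (3,0,b1)
branch 1 (rule r1):
nodes: 0:a, 1:b, 2:b, 3:a, 4:a
edges: (0,1,b1); (0,2,b1); (3,0,b1)
branch 2 (rule r2):
nodes: 1:b, 2:b, 3:a, 4:a
edges: (3,4,b1)


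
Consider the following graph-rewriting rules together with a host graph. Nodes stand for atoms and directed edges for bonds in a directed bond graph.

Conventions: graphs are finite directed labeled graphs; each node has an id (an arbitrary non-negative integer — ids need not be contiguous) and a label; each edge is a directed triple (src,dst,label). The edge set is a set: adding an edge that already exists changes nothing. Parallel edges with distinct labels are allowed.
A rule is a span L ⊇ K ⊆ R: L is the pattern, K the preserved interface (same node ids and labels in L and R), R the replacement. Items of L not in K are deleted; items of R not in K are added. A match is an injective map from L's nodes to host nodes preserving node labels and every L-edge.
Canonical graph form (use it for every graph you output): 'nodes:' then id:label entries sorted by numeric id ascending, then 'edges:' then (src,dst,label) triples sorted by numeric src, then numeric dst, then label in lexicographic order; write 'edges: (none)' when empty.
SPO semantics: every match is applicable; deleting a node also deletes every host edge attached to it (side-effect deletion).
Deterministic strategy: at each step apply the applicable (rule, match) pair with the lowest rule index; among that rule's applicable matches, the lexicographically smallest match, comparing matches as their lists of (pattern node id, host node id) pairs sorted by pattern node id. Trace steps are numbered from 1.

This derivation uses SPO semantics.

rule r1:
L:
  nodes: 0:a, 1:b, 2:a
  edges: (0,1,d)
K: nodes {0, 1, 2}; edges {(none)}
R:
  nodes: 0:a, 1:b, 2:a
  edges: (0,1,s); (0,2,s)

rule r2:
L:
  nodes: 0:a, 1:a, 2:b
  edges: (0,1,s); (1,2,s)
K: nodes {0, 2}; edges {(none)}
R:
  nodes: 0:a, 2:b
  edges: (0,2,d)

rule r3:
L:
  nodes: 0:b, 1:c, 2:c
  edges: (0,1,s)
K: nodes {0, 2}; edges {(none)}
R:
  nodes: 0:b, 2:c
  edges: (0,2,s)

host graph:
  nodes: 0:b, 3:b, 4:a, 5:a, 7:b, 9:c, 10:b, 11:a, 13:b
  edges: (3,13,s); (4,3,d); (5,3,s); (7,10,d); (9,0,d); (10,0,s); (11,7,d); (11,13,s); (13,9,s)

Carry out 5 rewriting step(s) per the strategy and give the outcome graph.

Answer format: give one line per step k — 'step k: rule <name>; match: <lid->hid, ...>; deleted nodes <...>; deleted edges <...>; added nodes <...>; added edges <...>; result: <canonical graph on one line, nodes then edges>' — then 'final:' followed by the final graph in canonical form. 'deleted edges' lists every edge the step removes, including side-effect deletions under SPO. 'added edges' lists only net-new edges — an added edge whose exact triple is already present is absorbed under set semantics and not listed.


step 1: rule r1; match: 0->4, 1->3, 2->5; deleted nodes (none); deleted edges (4,3,d); added nodes (none); added edges (4,3,s); (4,5,s); result: nodes: 0:b, 3:b, 4:a, 5:a, 7:b, 9:c, 10:b, 11:a, 13:b edges: (3,13,s); (4,3,s); (4,5,s); (5,3,s); (7,10,d); (9,0,d); (10,0,s); (11,7,d); (11,13,s); (13,9,s)
step 2: rule r1; match: 0->11, 1->7, 2->4; deleted nodes (none); deleted edges (11,7,d); added nodes (none); added edges (11,4,s); (11,7,s); result: nodes: 0:b, 3:b, 4:a, 5:a, 7:b, 9:c, 10:b, 11:a, 13:b edges: (3,13,s); (4,3,s); (4,5,s); (5,3,s); (7,10,d); (9,0,d); (10,0,s); (11,4,s); (11,7,s); (11,13,s); (13,9,s)
step 3: rule r2; match: 0->4, 1->5, 2->3; deleted nodes 5; deleted edges (4,5,s); (5,3,s); added nodes (none); added edges (4,3,d); result: nodes: 0:b, 3:b, 4:a, 7:b, 9:c, 10:b, 11:a, 13:b edges: (3,13,s); (4,3,d); (4,3,s); (7,10,d); (9,0,d); (10,0,s); (11,4,s); (11,7,s); (11,13,s); (13,9,s)
step 4: rule r1; match: 0->4, 1->3, 2->11; deleted nodes (none); deleted edges (4,3,d); added nodes (none); added edges (4,11,s); result: nodes: 0:b, 3:b, 4:a, 7:b, 9:c, 10:b, 11:a, 13:b edges: (3,13,s); (4,3,s); (4,11,s); (7,10,d); (9,0,d); (10,0,s); (11,4,s); (11,7,s); (11,13,s); (13,9,s)
step 5: rule r2; match: 0->4, 1->11, 2->7; deleted nodes 11; deleted edges (4,11,s); (11,4,s); (11,7,s); (11,13,s); added nodes (none); added edges (4,7,d); result: nodes: 0:b, 3:b, 4:a, 7:b, 9:c, 10:b, 13:b edges: (3,13,s); (4,3,s); (4,7,d); (7,10,d); (9,0,d); (10,0,s); (13,9,s)
final:
nodes: 0:b, 3:b, 4:a, 7:b, 9:c, 10:b, 13:b
edges: (3,13,s); (4,3,s); (4,7,d); (7,10,d); (9,0,d); (10,0,s); (13,9,s)


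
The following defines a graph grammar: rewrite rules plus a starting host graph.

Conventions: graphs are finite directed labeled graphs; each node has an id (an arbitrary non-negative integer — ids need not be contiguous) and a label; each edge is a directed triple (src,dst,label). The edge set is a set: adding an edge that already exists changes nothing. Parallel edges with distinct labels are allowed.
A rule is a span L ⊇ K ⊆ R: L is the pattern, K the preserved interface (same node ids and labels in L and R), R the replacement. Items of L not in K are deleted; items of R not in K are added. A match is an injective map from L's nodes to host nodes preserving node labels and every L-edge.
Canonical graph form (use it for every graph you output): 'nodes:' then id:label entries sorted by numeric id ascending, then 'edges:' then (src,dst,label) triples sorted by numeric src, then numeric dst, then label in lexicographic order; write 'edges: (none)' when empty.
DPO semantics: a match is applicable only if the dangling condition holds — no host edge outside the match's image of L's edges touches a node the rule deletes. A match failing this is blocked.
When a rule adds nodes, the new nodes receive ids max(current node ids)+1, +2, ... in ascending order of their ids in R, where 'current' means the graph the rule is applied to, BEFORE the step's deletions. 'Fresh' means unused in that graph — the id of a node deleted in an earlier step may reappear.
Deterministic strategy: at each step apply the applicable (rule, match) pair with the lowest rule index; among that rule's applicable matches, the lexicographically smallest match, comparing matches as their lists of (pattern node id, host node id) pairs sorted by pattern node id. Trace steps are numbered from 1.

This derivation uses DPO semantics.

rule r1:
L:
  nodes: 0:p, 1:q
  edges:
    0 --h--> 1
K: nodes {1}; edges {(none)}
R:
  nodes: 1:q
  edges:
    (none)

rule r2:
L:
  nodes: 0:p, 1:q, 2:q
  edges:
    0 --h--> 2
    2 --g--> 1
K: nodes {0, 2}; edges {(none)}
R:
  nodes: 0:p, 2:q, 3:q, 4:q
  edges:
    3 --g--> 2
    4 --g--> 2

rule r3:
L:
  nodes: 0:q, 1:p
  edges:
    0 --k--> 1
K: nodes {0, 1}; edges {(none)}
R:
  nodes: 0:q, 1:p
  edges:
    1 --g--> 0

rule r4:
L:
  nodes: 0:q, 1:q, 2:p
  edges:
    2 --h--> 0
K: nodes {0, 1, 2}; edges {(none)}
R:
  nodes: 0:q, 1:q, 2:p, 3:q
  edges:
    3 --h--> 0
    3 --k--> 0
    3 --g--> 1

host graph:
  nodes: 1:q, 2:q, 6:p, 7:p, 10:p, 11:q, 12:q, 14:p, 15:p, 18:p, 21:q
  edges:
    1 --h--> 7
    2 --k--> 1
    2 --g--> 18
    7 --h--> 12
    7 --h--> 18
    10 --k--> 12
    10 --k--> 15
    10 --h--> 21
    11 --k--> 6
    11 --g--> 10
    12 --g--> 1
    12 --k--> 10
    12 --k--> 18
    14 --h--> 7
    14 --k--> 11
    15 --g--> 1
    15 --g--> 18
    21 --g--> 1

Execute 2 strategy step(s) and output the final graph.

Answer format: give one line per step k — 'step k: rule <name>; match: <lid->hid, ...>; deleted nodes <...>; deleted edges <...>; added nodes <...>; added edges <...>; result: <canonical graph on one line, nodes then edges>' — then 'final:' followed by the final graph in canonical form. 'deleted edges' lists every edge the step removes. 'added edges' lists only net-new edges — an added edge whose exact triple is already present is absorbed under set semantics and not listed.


step 1: rule r3; match: 0->11, 1->6; deleted nodes (none); deleted edges (11,6,k); added nodes (none); added edges (6,11,g); result: nodes: 1:q, 2:q, 6:p, 7:p, 10:p, 11:q, 12:q, 14:p, 15:p, 18:p, 21:q edges: (1,7,h); (2,1,k); (2,18,g); (6,11,g); (7,12,h); (7,18,h); (10,12,k); (10,15,k); (10,21,h); (11,10,g); (12,1,g); (12,10,k); (12,18,k); (14,7,h); (14,11,k); (15,1,g); (15,18,g); (21,1,g)
step 2: rule r3; match: 0->12, 1->10; deleted nodes (none); deleted edges (12,10,k); added nodes (none); added edges (10,12,g); result: nodes: 1:q, 2:q, 6:p, 7:p, 10:p, 11:q, 12:q, 14:p, 15:p, 18:p, 21:q edges: (1,7,h); (2,1,k); (2,18,g); (6,11,g); (7,12,h); (7,18,h); (10,12,g); (10,12,k); (10,15,k); (10,21,h); (11,10,g); (12,1,g); (12,18,k); (14,7,h); (14,11,k); (15,1,g); (15,18,g); (21,1,g)
final:
nodes: 1:q, 2:q, 6:p, 7:p, 10:p, 11:q, 12:q, 14:p, 15:p, 18:p, 21:q
edges: (1,7,h); (2,1,k); (2,18,g); (6,11,g); (7,12,h); (7,18,h); (10,12,g); (10,12,k); (10,15,k); (10,21,h); (11,10,g); (12,1,g); (12,18,k); (14,7,h); (14,11,k); (15,1,g); (15,18,g); (21,1,g)


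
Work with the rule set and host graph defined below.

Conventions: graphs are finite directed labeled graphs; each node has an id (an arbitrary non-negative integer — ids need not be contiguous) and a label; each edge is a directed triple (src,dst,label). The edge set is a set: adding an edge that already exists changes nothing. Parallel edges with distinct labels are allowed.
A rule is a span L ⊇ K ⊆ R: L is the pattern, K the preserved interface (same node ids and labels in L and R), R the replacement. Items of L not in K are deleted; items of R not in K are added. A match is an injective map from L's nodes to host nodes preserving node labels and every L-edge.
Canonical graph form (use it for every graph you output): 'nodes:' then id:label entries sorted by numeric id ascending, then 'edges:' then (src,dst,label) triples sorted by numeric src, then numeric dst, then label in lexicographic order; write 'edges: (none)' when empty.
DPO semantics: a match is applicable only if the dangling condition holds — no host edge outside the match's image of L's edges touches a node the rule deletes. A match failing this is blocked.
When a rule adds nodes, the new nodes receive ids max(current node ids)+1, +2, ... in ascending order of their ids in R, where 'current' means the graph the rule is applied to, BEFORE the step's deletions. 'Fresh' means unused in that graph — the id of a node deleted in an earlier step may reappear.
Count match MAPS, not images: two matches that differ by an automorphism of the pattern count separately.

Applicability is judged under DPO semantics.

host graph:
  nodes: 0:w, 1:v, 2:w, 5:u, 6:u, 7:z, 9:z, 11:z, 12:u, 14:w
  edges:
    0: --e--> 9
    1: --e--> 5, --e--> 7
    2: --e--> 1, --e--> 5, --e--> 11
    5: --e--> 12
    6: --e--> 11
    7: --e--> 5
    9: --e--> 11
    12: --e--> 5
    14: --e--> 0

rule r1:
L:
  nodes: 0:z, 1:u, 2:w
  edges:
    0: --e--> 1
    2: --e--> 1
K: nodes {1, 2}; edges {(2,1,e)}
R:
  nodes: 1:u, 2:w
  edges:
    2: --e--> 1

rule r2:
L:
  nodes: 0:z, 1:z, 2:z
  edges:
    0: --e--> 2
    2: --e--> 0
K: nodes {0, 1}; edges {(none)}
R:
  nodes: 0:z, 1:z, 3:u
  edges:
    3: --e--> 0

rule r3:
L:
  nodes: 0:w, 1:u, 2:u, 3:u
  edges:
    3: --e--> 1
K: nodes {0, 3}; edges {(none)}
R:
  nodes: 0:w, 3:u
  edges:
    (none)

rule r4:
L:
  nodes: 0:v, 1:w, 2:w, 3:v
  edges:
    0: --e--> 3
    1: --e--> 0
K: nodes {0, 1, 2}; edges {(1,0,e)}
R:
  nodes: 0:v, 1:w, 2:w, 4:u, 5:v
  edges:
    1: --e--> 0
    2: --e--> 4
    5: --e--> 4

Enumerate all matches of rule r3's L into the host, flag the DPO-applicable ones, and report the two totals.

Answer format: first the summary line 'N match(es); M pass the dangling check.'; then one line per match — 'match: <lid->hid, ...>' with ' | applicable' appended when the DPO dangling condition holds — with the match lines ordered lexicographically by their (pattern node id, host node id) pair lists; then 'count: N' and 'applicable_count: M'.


6 match(es); 0 pass the dangling check.
match: 0->0, 1->5, 2->6, 3->12
match: 0->0, 1->12, 2->6, 3->5
match: 0->2, 1->5, 2->6, 3->12
match: 0->2, 1->12, 2->6, 3->5
match: 0->14, 1->5, 2->6, 3->12
match: 0->14, 1->12, 2->6, 3->5
count: 6
applicable_count: 0


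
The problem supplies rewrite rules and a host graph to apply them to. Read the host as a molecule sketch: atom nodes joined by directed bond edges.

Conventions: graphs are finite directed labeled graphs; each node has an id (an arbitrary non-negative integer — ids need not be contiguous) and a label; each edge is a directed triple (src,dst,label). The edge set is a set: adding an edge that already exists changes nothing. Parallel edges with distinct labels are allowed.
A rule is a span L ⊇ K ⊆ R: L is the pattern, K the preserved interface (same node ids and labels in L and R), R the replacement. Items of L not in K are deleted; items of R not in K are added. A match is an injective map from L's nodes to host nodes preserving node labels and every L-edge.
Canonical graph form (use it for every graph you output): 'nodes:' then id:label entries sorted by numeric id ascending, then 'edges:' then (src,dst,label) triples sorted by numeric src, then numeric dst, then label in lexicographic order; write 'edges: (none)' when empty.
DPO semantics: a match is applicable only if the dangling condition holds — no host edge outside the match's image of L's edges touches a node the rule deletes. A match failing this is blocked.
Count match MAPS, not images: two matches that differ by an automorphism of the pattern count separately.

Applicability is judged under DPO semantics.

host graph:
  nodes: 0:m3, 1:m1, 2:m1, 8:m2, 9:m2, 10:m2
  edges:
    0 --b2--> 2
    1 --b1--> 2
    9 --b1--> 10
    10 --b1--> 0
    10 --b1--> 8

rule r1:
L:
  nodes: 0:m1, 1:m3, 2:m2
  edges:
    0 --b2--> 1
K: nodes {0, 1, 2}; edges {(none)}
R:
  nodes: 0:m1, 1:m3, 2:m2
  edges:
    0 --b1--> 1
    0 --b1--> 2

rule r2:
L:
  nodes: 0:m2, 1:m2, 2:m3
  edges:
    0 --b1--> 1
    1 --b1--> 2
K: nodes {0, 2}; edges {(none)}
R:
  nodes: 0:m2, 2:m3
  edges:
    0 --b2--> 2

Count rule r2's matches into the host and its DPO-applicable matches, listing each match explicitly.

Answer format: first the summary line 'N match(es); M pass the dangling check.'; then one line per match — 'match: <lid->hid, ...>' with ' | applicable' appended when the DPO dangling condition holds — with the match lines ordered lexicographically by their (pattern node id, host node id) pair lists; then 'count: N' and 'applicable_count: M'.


1 match(es); 0 pass the dangling check.
match: 0->9, 1->10, 2->0
count: 1
applicable_count: 0
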